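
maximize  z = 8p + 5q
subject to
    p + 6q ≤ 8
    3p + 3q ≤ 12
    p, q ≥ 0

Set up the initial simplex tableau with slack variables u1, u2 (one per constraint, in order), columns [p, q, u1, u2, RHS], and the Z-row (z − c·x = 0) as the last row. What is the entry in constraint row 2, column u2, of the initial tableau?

Slack u2 belongs to constraint 2; its column is the unit vector e_2, so the entry in row 2 is 1.

1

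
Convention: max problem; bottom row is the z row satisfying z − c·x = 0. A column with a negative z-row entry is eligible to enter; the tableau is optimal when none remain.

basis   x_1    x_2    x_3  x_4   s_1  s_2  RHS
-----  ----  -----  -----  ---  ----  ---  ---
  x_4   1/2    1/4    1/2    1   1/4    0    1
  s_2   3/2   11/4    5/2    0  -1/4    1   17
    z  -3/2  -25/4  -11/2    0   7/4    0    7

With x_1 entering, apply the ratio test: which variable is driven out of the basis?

Column x_1 entries and ratios — x_4: 1/(1/2) = 2; s_2: 17/(3/2) = 34/3.
Smallest ratio is 2 in the row of x_4, so x_4 leaves.

x_4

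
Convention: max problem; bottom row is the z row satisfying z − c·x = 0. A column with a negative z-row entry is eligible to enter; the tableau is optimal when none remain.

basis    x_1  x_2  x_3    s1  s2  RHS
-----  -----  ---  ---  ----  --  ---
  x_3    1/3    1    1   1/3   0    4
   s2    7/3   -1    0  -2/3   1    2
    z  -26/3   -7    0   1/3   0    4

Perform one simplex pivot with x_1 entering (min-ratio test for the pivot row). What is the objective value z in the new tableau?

Ratio test on column x_1 — row 1: 4/(1/3) = 12; row 2: 2/(7/3) = 6/7. Minimum is 6/7 at row 2 (s2 leaves); pivot element 7/3.
Pivot on row 2; the z-row RHS becomes 4 − (-26/3)·(6/7) = 80/7.

80/7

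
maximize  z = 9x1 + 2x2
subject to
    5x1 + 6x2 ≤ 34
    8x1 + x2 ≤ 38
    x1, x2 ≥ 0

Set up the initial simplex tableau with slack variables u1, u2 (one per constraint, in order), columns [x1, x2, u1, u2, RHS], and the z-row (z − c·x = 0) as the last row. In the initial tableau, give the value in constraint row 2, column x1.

8

Constraint 2 has coefficient 8 on x1.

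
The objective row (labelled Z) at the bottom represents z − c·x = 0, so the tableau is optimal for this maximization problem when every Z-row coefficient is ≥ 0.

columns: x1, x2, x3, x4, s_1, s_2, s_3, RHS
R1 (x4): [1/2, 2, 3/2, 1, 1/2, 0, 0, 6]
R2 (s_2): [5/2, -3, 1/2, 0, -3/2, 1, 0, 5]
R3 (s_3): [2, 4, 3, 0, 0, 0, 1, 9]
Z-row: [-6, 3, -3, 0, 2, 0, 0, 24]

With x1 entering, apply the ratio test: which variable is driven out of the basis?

Column x1 entries and ratios — x4: 6/(1/2) = 12; s_2: 5/(5/2) = 2; s_3: 9/2 = 9/2.
Smallest ratio is 2 in the row of s_2, so s_2 leaves.

s_2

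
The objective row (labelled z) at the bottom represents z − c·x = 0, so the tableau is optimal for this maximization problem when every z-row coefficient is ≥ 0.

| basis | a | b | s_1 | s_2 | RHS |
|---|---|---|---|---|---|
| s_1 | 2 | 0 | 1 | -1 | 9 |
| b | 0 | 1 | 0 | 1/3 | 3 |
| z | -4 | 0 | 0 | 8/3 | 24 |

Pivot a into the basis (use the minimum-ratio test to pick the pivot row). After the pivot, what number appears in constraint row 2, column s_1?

Ratio test on column a — row 1: 9/2 = 9/2; row 2: entry 0 ≤ 0. Minimum is 9/2 at row 1 (s_1 leaves); pivot element 2.
Divide row 1 by 2; eliminate column a from the other rows.
Row 2 update in column s_1: 0 − 0·(1/2) = 0.

0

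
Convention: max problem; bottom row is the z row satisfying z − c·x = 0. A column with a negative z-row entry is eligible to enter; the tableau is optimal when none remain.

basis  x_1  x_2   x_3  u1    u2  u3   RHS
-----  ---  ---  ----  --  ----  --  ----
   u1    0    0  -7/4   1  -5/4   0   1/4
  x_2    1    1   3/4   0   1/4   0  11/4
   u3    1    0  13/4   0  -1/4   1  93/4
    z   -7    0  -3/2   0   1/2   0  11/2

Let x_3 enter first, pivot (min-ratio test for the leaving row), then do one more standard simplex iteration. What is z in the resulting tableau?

99/4

Ratio test on column x_3 — row 1: entry -7/4 ≤ 0; row 2: (11/4)/(3/4) = 11/3; row 3: (93/4)/(13/4) = 93/13. Minimum is 11/3 at row 2 (x_2 leaves); pivot element 3/4.
Pivot on row 2; the z-row RHS becomes 11/2 − (-3/2)·(11/3) = 11.
Next entering variable (most negative z-row entry -5): x_1.
Ratio test on column x_1 — row 1: (20/3)/(7/3) = 20/7; row 2: (11/3)/(4/3) = 11/4; row 3: entry -10/3 ≤ 0. Minimum is 11/4 at row 2 (x_3 leaves); pivot element 4/3.
After the second pivot the z-row RHS is 11 − (-5)·(11/4) = 99/4.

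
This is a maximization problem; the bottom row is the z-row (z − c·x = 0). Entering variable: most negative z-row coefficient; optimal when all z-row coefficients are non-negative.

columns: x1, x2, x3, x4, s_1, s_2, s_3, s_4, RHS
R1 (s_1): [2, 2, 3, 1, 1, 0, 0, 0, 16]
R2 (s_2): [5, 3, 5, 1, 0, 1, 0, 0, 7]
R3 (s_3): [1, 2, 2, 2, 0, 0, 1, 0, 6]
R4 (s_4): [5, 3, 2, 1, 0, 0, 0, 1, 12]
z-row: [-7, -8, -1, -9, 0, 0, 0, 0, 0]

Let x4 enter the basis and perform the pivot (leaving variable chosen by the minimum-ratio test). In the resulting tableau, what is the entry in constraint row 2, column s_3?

-1/2

Ratio test on column x4 — row 1: 16/1 = 16; row 2: 7/1 = 7; row 3: 6/2 = 3; row 4: 12/1 = 12. Minimum is 3 at row 3 (s_3 leaves); pivot element 2.
Divide row 3 by 2; eliminate column x4 from the other rows.
Row 2 update in column s_3: 0 − 1·(1/2) = -1/2.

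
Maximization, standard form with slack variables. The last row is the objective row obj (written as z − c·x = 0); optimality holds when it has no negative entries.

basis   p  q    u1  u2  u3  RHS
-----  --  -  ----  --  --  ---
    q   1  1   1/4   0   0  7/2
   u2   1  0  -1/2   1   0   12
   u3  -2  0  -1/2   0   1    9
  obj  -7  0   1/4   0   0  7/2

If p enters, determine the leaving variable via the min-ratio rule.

Column p entries and ratios — q: (7/2)/1 = 7/2; u2: 12/1 = 12; u3: -2 ≤ 0, skip.
Smallest ratio is 7/2 in the row of q, so q leaves.

q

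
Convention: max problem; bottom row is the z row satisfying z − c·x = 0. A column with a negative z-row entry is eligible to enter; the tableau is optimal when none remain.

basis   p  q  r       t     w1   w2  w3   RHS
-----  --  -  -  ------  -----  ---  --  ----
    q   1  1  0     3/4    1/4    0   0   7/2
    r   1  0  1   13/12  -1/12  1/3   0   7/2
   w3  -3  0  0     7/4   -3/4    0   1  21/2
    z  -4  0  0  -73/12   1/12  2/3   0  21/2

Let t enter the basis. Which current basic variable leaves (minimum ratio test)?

Column t entries and ratios — q: (7/2)/(3/4) = 14/3; r: (7/2)/(13/12) = 42/13; w3: (21/2)/(7/4) = 6.
Smallest ratio is 42/13 in the row of r, so r leaves.

r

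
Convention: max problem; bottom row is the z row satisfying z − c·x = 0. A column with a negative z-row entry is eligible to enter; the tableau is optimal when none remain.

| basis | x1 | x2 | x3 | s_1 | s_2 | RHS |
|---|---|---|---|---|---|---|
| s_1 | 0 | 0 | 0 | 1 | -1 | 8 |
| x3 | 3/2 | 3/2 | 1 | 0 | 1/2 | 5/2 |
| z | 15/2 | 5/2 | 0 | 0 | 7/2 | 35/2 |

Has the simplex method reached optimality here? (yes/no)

yes

Every z-row coefficient is ≥ 0, so the tableau is optimal.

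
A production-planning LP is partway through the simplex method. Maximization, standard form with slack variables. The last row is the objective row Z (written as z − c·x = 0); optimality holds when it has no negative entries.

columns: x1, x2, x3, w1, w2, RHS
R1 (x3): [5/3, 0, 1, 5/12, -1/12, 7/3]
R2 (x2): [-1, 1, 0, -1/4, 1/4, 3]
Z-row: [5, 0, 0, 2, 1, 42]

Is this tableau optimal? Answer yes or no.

Every Z-row coefficient is ≥ 0, so the tableau is optimal.

yes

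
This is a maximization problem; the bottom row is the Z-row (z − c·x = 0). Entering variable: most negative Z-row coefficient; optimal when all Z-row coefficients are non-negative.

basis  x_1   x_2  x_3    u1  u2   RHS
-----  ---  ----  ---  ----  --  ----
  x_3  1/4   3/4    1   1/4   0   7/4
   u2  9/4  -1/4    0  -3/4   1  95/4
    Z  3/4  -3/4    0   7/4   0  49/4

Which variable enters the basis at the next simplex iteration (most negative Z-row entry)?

Negative Z-row entries: x_2: -3/4.
The most negative is -3/4 in column x_2, so x_2 enters.

x_2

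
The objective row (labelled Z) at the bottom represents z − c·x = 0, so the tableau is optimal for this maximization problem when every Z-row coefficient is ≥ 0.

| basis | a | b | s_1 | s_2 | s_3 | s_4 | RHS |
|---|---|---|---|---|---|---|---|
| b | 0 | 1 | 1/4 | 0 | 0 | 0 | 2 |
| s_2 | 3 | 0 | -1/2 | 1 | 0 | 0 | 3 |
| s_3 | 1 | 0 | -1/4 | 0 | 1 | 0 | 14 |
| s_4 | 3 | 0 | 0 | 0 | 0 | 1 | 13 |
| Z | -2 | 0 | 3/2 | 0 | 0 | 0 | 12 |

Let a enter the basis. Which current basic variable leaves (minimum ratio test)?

Column a entries and ratios — b: 0 ≤ 0, skip; s_2: 3/3 = 1; s_3: 14/1 = 14; s_4: 13/3 = 13/3.
Smallest ratio is 1 in the row of s_2, so s_2 leaves.

s_2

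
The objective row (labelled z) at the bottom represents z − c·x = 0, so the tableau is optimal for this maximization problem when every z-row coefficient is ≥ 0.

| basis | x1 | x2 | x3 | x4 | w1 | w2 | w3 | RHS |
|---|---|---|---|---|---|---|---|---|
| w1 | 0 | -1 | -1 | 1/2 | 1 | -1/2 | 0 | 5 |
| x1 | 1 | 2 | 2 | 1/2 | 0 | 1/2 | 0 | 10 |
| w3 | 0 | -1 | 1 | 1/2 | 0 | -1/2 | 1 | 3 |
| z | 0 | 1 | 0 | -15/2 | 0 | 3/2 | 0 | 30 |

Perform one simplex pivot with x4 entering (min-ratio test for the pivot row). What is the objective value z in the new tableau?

Ratio test on column x4 — row 1: 5/(1/2) = 10; row 2: 10/(1/2) = 20; row 3: 3/(1/2) = 6. Minimum is 6 at row 3 (w3 leaves); pivot element 1/2.
Pivot on row 3; the z-row RHS becomes 30 − (-15/2)·6 = 75.

75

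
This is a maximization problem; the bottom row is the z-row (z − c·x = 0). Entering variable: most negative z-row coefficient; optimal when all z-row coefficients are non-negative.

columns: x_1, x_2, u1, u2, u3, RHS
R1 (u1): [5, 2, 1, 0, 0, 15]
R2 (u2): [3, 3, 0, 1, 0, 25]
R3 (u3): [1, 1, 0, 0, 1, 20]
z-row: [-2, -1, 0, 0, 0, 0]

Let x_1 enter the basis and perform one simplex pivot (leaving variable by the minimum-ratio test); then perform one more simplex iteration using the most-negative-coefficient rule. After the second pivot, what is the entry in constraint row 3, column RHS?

25/2

Ratio test on column x_1 — row 1: 15/5 = 3; row 2: 25/3 = 25/3; row 3: 20/1 = 20. Minimum is 3 at row 1 (u1 leaves); pivot element 5.
Divide row 1 by 5; eliminate column x_1 from the other rows.
Second iteration: most negative z-row entry is -1/5 in column x_2, so x_2 enters.
Ratio test on column x_2 — row 1: 3/(2/5) = 15/2; row 2: 16/(9/5) = 80/9; row 3: 17/(3/5) = 85/3. Minimum is 15/2 at row 1 (x_1 leaves); pivot element 2/5.
Divide row 1 by 2/5; eliminate column x_2 from the other rows.
After both pivots, the entry at constraint row 3, column RHS is 25/2.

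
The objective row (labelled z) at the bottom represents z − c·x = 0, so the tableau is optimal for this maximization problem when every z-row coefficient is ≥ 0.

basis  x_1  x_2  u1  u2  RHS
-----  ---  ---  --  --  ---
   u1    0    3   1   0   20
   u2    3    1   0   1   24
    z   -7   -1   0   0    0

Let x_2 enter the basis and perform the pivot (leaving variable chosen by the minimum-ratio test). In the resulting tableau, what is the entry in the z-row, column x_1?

-7

Ratio test on column x_2 — row 1: 20/3 = 20/3; row 2: 24/1 = 24. Minimum is 20/3 at row 1 (u1 leaves); pivot element 3.
Divide row 1 by 3; eliminate column x_2 from the other rows.
z-row update in column x_1: -7 − (-1)·0 = -7.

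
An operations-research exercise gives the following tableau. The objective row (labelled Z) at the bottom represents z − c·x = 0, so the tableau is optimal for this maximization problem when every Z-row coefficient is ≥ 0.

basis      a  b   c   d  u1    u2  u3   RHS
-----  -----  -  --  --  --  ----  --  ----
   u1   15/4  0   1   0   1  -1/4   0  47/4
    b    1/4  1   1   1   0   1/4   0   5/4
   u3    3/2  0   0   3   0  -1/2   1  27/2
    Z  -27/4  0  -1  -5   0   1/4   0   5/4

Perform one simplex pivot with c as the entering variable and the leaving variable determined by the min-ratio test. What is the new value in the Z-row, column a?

-13/2

Ratio test on column c — row 1: (47/4)/1 = 47/4; row 2: (5/4)/1 = 5/4; row 3: entry 0 ≤ 0. Minimum is 5/4 at row 2 (b leaves); pivot element 1.
Divide row 2 by 1; eliminate column c from the other rows.
Z-row update in column a: -27/4 − (-1)·(1/4) = -13/2.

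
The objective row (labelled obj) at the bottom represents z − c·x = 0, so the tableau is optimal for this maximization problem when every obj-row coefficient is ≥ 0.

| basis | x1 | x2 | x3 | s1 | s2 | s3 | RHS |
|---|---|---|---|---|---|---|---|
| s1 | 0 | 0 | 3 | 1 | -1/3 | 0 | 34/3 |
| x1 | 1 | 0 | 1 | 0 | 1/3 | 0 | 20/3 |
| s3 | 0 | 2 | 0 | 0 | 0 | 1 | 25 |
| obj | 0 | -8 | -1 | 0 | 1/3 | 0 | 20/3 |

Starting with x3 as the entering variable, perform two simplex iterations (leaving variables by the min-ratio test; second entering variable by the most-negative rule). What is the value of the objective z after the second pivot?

Ratio test on column x3 — row 1: (34/3)/3 = 34/9; row 2: (20/3)/1 = 20/3; row 3: entry 0 ≤ 0. Minimum is 34/9 at row 1 (s1 leaves); pivot element 3.
Pivot on row 1; the obj-row RHS becomes 20/3 − (-1)·(34/9) = 94/9.
Next entering variable (most negative obj-row entry -8): x2.
Ratio test on column x2 — row 1: entry 0 ≤ 0; row 2: entry 0 ≤ 0; row 3: 25/2 = 25/2. Minimum is 25/2 at row 3 (s3 leaves); pivot element 2.
After the second pivot the obj-row RHS is 94/9 − (-8)·(25/2) = 994/9.

994/9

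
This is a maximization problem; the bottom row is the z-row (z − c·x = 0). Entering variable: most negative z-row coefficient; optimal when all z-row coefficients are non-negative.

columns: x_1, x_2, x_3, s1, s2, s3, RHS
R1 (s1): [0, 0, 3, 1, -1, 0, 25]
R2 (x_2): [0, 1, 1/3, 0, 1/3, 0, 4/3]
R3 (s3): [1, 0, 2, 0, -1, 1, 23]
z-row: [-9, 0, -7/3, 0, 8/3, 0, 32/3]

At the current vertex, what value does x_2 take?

x_2 is basic (row 2); its value is the RHS of that row, 4/3.

4/3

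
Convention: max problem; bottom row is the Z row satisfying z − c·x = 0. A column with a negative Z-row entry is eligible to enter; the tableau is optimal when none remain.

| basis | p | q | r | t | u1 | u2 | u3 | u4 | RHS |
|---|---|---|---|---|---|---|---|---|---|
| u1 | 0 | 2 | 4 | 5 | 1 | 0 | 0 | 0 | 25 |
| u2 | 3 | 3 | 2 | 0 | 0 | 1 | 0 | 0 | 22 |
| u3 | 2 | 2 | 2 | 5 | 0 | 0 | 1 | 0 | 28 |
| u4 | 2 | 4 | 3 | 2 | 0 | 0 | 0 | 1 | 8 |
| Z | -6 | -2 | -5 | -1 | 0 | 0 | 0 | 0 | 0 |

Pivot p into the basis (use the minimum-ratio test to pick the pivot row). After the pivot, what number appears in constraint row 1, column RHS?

Ratio test on column p — row 1: entry 0 ≤ 0; row 2: 22/3 = 22/3; row 3: 28/2 = 14; row 4: 8/2 = 4. Minimum is 4 at row 4 (u4 leaves); pivot element 2.
Divide row 4 by 2; eliminate column p from the other rows.
Row 1 update in column RHS: 25 − 0·4 = 25.

25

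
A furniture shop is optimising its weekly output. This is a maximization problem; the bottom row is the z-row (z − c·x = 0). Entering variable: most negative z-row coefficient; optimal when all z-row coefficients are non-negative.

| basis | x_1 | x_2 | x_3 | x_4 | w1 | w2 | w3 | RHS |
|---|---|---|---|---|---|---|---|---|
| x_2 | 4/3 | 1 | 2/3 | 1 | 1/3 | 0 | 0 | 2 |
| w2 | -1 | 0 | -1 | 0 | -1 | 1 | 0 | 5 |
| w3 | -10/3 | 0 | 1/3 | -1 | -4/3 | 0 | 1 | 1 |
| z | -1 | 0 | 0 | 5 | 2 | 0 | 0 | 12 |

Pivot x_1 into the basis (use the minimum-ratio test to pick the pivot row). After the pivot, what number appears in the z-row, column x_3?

Ratio test on column x_1 — row 1: 2/(4/3) = 3/2; row 2: entry -1 ≤ 0; row 3: entry -10/3 ≤ 0. Minimum is 3/2 at row 1 (x_2 leaves); pivot element 4/3.
Divide row 1 by 4/3; eliminate column x_1 from the other rows.
z-row update in column x_3: 0 − (-1)·(1/2) = 1/2.

1/2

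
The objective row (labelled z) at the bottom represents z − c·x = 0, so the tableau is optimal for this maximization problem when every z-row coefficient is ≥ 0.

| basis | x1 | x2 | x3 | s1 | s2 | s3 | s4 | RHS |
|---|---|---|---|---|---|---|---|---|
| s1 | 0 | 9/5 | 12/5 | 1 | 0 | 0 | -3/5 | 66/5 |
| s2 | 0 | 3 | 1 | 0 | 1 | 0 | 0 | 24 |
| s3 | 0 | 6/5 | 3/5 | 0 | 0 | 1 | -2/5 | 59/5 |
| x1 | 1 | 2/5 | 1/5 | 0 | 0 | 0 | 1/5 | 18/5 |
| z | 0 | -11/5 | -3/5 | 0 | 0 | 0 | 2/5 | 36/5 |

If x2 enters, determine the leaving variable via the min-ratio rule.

Column x2 entries and ratios — s1: (66/5)/(9/5) = 22/3; s2: 24/3 = 8; s3: (59/5)/(6/5) = 59/6; x1: (18/5)/(2/5) = 9.
Smallest ratio is 22/3 in the row of s1, so s1 leaves.

s1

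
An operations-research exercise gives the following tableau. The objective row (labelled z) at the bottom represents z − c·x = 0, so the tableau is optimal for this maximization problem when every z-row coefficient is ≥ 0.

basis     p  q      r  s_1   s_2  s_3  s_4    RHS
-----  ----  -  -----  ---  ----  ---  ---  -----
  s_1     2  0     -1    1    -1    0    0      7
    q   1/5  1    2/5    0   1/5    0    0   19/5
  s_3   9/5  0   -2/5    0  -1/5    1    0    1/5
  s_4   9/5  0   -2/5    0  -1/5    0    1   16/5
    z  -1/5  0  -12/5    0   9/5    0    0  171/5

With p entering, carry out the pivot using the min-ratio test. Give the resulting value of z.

Ratio test on column p — row 1: 7/2 = 7/2; row 2: (19/5)/(1/5) = 19; row 3: (1/5)/(9/5) = 1/9; row 4: (16/5)/(9/5) = 16/9. Minimum is 1/9 at row 3 (s_3 leaves); pivot element 9/5.
Pivot on row 3; the z-row RHS becomes 171/5 − (-1/5)·(1/9) = 308/9.

308/9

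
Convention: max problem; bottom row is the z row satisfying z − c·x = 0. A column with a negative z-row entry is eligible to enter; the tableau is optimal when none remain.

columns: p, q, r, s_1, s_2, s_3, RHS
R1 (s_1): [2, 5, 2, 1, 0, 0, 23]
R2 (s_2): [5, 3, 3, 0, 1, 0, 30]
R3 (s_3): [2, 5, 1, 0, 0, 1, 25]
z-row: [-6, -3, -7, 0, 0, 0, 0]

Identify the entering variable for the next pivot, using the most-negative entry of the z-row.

Negative z-row entries: p: -6, q: -3, r: -7.
The most negative is -7 in column r, so r enters.

r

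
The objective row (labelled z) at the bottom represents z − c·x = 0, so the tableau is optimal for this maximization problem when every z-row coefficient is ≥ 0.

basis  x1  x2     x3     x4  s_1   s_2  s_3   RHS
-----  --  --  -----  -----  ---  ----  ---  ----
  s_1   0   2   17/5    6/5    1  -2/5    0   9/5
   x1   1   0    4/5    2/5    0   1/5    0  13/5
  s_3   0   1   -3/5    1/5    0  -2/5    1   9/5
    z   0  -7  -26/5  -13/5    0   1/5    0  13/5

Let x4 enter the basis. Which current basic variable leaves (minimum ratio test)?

s_1

Column x4 entries and ratios — s_1: (9/5)/(6/5) = 3/2; x1: (13/5)/(2/5) = 13/2; s_3: (9/5)/(1/5) = 9.
Smallest ratio is 3/2 in the row of s_1, so s_1 leaves.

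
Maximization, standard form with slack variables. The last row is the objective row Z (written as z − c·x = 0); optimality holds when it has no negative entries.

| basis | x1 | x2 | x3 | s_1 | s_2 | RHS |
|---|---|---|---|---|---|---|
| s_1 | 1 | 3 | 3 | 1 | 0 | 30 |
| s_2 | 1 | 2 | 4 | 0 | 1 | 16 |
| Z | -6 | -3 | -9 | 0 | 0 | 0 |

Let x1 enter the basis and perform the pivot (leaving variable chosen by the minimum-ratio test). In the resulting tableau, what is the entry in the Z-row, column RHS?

Ratio test on column x1 — row 1: 30/1 = 30; row 2: 16/1 = 16. Minimum is 16 at row 2 (s_2 leaves); pivot element 1.
Divide row 2 by 1; eliminate column x1 from the other rows.
Z-row update in column RHS: 0 − (-6)·16 = 96.

96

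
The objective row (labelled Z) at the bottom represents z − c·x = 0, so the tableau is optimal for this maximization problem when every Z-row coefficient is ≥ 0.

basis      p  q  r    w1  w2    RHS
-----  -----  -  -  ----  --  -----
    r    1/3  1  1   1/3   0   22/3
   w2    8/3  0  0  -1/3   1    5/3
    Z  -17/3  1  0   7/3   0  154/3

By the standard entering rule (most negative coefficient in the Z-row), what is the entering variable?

p

Negative Z-row entries: p: -17/3.
The most negative is -17/3 in column p, so p enters.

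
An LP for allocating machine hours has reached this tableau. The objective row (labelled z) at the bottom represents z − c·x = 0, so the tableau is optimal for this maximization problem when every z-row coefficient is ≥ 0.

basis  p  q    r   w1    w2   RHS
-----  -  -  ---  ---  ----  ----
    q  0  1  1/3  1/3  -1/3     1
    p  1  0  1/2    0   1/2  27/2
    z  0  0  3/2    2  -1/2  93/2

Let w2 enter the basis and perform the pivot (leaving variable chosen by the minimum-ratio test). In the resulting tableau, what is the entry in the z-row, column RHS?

60

Ratio test on column w2 — row 1: entry -1/3 ≤ 0; row 2: (27/2)/(1/2) = 27. Minimum is 27 at row 2 (p leaves); pivot element 1/2.
Divide row 2 by 1/2; eliminate column w2 from the other rows.
z-row update in column RHS: 93/2 − (-1/2)·27 = 60.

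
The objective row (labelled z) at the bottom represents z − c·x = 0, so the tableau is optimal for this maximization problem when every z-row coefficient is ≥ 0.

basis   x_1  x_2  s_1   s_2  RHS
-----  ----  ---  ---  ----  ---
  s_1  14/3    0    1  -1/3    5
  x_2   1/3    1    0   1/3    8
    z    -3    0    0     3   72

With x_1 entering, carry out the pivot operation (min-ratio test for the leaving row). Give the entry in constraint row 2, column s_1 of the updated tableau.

-1/14

Ratio test on column x_1 — row 1: 5/(14/3) = 15/14; row 2: 8/(1/3) = 24. Minimum is 15/14 at row 1 (s_1 leaves); pivot element 14/3.
Divide row 1 by 14/3; eliminate column x_1 from the other rows.
Row 2 update in column s_1: 0 − (1/3)·(3/14) = -1/14.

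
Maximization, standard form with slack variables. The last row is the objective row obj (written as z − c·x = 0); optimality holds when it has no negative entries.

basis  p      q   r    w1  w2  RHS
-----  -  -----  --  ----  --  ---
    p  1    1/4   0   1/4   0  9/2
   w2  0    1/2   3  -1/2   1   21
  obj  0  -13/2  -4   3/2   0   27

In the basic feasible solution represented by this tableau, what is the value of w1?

w1 is not in the basis, so in the current basic feasible solution w1 = 0.

0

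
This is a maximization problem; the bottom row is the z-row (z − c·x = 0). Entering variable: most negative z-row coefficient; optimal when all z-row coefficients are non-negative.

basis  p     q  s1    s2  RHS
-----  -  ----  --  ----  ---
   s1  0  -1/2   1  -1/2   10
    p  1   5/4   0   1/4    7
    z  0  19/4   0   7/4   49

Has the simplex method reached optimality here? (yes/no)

Every z-row coefficient is ≥ 0, so the tableau is optimal.

yes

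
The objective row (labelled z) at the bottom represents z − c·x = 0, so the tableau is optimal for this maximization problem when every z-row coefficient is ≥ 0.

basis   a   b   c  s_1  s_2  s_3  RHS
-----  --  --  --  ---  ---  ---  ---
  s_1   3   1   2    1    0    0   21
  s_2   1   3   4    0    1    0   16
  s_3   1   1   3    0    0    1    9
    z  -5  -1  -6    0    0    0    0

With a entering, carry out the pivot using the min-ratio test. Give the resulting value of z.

35

Ratio test on column a — row 1: 21/3 = 7; row 2: 16/1 = 16; row 3: 9/1 = 9. Minimum is 7 at row 1 (s_1 leaves); pivot element 3.
Pivot on row 1; the z-row RHS becomes 0 − (-5)·7 = 35.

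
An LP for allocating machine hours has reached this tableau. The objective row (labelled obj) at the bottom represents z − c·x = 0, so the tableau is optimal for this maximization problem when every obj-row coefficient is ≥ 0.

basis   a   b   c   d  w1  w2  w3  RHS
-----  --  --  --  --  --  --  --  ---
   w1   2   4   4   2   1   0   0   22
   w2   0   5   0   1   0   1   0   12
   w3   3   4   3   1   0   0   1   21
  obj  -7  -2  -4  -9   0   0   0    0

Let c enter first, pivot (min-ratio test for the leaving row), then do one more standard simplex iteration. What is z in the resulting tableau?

99

Ratio test on column c — row 1: 22/4 = 11/2; row 2: entry 0 ≤ 0; row 3: 21/3 = 7. Minimum is 11/2 at row 1 (w1 leaves); pivot element 4.
Pivot on row 1; the obj-row RHS becomes 0 − (-4)·(11/2) = 22.
Next entering variable (most negative obj-row entry -7): d.
Ratio test on column d — row 1: (11/2)/(1/2) = 11; row 2: 12/1 = 12; row 3: entry -1/2 ≤ 0. Minimum is 11 at row 1 (c leaves); pivot element 1/2.
After the second pivot the obj-row RHS is 22 − (-7)·11 = 99.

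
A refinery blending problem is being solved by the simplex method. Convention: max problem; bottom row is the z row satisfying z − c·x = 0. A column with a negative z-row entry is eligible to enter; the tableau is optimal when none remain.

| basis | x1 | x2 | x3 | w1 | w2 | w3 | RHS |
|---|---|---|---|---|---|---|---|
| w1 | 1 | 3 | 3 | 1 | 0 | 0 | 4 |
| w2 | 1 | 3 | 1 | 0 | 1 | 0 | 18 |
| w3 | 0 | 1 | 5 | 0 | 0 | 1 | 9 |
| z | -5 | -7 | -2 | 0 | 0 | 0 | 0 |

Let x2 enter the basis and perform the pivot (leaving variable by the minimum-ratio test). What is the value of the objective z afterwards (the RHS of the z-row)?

28/3

Ratio test on column x2 — row 1: 4/3 = 4/3; row 2: 18/3 = 6; row 3: 9/1 = 9. Minimum is 4/3 at row 1 (w1 leaves); pivot element 3.
Pivot on row 1; the z-row RHS becomes 0 − (-7)·(4/3) = 28/3.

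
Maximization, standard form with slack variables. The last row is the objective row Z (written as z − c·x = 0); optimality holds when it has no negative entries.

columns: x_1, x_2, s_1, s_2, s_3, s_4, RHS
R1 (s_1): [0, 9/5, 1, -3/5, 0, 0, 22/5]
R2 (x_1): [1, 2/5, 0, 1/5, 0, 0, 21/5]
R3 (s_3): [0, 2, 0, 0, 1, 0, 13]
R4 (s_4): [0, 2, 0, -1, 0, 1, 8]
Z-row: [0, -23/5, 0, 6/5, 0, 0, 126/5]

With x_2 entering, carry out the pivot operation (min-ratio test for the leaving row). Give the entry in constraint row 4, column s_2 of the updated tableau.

-1/3

Ratio test on column x_2 — row 1: (22/5)/(9/5) = 22/9; row 2: (21/5)/(2/5) = 21/2; row 3: 13/2 = 13/2; row 4: 8/2 = 4. Minimum is 22/9 at row 1 (s_1 leaves); pivot element 9/5.
Divide row 1 by 9/5; eliminate column x_2 from the other rows.
Row 4 update in column s_2: -1 − 2·(-1/3) = -1/3.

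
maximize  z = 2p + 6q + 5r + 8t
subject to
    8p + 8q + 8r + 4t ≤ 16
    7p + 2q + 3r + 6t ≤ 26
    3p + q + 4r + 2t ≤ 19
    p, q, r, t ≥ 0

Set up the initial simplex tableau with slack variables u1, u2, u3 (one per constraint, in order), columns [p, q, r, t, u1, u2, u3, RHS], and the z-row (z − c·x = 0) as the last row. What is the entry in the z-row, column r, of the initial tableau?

The z-row carries the negated objective coefficients: the r entry is -5.

-5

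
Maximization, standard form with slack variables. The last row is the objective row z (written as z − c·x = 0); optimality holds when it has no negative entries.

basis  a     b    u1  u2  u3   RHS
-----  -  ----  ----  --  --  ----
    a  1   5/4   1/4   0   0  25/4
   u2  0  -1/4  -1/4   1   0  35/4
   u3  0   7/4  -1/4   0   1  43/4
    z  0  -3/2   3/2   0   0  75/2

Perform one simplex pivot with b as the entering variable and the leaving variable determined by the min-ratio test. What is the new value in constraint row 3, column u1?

Ratio test on column b — row 1: (25/4)/(5/4) = 5; row 2: entry -1/4 ≤ 0; row 3: (43/4)/(7/4) = 43/7. Minimum is 5 at row 1 (a leaves); pivot element 5/4.
Divide row 1 by 5/4; eliminate column b from the other rows.
Row 3 update in column u1: -1/4 − (7/4)·(1/5) = -3/5.

-3/5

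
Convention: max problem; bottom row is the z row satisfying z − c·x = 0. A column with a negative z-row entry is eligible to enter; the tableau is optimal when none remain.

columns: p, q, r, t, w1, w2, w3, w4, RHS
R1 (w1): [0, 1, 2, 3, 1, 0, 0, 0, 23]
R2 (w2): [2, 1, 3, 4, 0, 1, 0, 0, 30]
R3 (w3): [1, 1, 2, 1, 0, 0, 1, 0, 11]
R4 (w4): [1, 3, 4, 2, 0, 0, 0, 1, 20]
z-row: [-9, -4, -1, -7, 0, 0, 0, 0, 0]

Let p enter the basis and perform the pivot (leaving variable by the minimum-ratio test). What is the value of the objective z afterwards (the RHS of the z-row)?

99

Ratio test on column p — row 1: entry 0 ≤ 0; row 2: 30/2 = 15; row 3: 11/1 = 11; row 4: 20/1 = 20. Minimum is 11 at row 3 (w3 leaves); pivot element 1.
Pivot on row 3; the z-row RHS becomes 0 − (-9)·11 = 99.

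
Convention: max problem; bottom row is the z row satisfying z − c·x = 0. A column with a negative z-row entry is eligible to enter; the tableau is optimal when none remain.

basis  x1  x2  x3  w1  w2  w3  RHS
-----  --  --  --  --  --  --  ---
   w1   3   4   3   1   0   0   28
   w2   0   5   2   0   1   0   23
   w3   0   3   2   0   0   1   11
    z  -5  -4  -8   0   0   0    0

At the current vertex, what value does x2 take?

0

x2 is not in the basis, so in the current basic feasible solution x2 = 0.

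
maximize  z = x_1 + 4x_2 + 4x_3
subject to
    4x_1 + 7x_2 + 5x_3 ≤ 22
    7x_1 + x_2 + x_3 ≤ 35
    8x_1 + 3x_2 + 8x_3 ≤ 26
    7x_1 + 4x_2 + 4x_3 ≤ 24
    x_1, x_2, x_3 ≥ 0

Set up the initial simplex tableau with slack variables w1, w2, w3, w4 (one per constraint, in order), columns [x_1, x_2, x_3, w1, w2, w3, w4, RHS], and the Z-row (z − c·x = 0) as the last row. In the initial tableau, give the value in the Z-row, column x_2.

The Z-row carries the negated objective coefficients: the x_2 entry is -4.

-4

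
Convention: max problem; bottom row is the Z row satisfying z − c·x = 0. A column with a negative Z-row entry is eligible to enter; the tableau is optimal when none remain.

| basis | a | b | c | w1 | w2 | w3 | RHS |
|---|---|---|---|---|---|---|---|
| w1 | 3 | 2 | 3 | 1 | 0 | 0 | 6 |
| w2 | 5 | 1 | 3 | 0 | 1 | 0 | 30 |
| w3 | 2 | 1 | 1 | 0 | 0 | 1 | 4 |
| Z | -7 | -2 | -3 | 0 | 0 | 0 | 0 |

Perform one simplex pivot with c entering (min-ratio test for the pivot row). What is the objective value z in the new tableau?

Ratio test on column c — row 1: 6/3 = 2; row 2: 30/3 = 10; row 3: 4/1 = 4. Minimum is 2 at row 1 (w1 leaves); pivot element 3.
Pivot on row 1; the Z-row RHS becomes 0 − (-3)·2 = 6.

6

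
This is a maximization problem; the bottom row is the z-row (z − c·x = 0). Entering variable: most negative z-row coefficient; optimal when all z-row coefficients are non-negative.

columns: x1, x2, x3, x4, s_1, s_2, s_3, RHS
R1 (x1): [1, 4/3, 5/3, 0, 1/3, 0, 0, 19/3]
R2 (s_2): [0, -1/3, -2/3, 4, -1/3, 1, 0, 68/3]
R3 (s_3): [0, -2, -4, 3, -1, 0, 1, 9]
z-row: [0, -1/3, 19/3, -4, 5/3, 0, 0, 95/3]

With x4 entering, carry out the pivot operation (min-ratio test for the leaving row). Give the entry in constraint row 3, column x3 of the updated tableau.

-4/3

Ratio test on column x4 — row 1: entry 0 ≤ 0; row 2: (68/3)/4 = 17/3; row 3: 9/3 = 3. Minimum is 3 at row 3 (s_3 leaves); pivot element 3.
Divide row 3 by 3; eliminate column x4 from the other rows.
In the new row 3, the x3 entry is the old entry divided by the pivot: (-4)/3 = -4/3.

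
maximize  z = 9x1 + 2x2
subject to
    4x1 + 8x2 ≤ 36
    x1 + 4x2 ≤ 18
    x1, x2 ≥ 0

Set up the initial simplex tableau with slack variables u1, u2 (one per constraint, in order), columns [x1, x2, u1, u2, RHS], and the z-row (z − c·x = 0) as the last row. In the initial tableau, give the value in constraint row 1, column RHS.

The RHS of constraint 1 is b_1 = 36.

36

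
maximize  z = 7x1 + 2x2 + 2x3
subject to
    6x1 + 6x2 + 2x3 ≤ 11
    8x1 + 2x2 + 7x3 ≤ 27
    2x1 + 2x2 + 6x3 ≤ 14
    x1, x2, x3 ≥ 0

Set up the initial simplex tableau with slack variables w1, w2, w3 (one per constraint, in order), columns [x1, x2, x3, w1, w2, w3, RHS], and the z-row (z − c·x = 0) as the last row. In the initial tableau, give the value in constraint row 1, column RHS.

The RHS of constraint 1 is b_1 = 11.

11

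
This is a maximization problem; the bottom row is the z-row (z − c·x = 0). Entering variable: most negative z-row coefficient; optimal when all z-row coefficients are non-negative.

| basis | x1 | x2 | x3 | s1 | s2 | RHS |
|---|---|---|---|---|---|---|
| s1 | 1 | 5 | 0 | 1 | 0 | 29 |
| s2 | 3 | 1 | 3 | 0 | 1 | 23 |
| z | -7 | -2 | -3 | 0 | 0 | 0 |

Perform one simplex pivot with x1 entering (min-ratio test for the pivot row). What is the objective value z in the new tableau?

161/3

Ratio test on column x1 — row 1: 29/1 = 29; row 2: 23/3 = 23/3. Minimum is 23/3 at row 2 (s2 leaves); pivot element 3.
Pivot on row 2; the z-row RHS becomes 0 − (-7)·(23/3) = 161/3.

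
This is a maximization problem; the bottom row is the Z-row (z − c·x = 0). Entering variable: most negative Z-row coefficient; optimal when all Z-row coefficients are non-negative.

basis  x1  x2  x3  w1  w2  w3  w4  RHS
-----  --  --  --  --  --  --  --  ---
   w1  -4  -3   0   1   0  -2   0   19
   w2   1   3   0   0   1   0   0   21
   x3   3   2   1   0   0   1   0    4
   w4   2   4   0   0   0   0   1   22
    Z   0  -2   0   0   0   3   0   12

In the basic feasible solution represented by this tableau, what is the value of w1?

w1 is basic (row 1); its value is the RHS of that row, 19.

19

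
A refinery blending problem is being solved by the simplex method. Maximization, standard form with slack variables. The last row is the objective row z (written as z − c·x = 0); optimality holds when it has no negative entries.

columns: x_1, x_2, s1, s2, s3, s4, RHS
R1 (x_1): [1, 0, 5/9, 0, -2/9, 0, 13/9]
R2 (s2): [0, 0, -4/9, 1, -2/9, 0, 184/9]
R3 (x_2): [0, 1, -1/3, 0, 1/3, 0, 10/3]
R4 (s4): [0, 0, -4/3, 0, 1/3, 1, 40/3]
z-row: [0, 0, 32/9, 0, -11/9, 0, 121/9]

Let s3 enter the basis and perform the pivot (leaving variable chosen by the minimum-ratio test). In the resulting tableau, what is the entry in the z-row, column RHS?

77/3

Ratio test on column s3 — row 1: entry -2/9 ≤ 0; row 2: entry -2/9 ≤ 0; row 3: (10/3)/(1/3) = 10; row 4: (40/3)/(1/3) = 40. Minimum is 10 at row 3 (x_2 leaves); pivot element 1/3.
Divide row 3 by 1/3; eliminate column s3 from the other rows.
z-row update in column RHS: 121/9 − (-11/9)·10 = 77/3.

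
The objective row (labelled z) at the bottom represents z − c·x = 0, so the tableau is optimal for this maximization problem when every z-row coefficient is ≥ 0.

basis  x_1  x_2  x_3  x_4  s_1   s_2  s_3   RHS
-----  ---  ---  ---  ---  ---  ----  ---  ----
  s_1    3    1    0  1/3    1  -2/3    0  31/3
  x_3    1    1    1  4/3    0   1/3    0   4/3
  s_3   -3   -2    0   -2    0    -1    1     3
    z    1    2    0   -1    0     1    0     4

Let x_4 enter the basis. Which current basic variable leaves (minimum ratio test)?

x_3

Column x_4 entries and ratios — s_1: (31/3)/(1/3) = 31; x_3: (4/3)/(4/3) = 1; s_3: -2 ≤ 0, skip.
Smallest ratio is 1 in the row of x_3, so x_3 leaves.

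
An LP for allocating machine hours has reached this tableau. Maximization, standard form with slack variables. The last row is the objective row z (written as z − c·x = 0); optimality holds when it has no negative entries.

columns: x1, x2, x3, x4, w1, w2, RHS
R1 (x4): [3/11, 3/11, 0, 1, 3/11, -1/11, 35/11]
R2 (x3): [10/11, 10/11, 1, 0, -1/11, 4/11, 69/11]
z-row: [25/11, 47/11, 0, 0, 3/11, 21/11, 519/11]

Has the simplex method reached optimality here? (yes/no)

yes

Every z-row coefficient is ≥ 0, so the tableau is optimal.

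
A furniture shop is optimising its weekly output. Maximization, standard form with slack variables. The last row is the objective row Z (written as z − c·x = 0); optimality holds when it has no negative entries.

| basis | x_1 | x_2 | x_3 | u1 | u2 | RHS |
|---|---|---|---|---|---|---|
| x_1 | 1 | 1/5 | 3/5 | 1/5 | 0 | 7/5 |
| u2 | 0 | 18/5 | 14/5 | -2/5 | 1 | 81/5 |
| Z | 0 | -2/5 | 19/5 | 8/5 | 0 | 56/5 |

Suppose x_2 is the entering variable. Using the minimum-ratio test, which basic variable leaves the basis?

u2

Column x_2 entries and ratios — x_1: (7/5)/(1/5) = 7; u2: (81/5)/(18/5) = 9/2.
Smallest ratio is 9/2 in the row of u2, so u2 leaves.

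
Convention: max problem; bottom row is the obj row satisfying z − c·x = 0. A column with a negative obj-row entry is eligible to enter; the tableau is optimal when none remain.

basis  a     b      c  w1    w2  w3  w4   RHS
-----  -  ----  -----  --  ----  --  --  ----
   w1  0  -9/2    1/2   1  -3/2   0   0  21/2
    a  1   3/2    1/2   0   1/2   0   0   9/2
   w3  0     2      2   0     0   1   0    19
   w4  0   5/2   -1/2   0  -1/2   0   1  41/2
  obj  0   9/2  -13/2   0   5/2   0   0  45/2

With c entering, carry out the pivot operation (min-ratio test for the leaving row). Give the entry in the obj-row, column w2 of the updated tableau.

Ratio test on column c — row 1: (21/2)/(1/2) = 21; row 2: (9/2)/(1/2) = 9; row 3: 19/2 = 19/2; row 4: entry -1/2 ≤ 0. Minimum is 9 at row 2 (a leaves); pivot element 1/2.
Divide row 2 by 1/2; eliminate column c from the other rows.
obj-row update in column w2: 5/2 − (-13/2)·1 = 9.

9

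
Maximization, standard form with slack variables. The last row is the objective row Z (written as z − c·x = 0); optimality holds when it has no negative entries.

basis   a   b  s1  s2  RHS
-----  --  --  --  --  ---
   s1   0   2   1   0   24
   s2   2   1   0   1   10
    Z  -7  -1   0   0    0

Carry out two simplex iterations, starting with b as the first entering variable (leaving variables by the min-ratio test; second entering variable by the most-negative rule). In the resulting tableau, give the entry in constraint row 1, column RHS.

Ratio test on column b — row 1: 24/2 = 12; row 2: 10/1 = 10. Minimum is 10 at row 2 (s2 leaves); pivot element 1.
Divide row 2 by 1; eliminate column b from the other rows.
Second iteration: most negative Z-row entry is -5 in column a, so a enters.
Ratio test on column a — row 1: entry -4 ≤ 0; row 2: 10/2 = 5. Minimum is 5 at row 2 (b leaves); pivot element 2.
Divide row 2 by 2; eliminate column a from the other rows.
After both pivots, the entry at constraint row 1, column RHS is 24.

24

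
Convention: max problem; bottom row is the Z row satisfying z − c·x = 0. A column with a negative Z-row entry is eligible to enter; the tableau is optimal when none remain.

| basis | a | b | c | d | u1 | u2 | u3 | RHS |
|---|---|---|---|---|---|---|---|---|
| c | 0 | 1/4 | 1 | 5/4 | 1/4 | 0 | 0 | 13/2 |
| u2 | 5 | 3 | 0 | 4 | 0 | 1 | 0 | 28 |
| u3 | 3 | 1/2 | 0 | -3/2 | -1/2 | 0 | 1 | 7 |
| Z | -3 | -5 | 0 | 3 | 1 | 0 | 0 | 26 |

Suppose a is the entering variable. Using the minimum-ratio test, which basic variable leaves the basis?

u3

Column a entries and ratios — c: 0 ≤ 0, skip; u2: 28/5 = 28/5; u3: 7/3 = 7/3.
Smallest ratio is 7/3 in the row of u3, so u3 leaves.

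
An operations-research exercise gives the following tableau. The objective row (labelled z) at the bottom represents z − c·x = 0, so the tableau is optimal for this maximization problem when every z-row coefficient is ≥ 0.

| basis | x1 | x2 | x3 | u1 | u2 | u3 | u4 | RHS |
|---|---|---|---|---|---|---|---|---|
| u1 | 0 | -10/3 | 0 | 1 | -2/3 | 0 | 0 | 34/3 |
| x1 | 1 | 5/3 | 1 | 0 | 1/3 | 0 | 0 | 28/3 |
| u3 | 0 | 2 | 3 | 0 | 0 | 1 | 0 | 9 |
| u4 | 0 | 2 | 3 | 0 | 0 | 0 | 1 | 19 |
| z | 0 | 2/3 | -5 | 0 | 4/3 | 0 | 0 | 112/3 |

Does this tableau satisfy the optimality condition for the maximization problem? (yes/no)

The z-row has a negative entry -5 in column x3, so it is not optimal.

no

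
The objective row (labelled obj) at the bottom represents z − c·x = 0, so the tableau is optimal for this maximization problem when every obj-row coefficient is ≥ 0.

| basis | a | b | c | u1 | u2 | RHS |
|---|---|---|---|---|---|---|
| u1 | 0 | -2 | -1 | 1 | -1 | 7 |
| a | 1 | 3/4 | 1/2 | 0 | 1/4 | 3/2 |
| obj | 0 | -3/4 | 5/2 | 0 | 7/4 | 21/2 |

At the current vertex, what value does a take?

a is basic (row 2); its value is the RHS of that row, 3/2.

3/2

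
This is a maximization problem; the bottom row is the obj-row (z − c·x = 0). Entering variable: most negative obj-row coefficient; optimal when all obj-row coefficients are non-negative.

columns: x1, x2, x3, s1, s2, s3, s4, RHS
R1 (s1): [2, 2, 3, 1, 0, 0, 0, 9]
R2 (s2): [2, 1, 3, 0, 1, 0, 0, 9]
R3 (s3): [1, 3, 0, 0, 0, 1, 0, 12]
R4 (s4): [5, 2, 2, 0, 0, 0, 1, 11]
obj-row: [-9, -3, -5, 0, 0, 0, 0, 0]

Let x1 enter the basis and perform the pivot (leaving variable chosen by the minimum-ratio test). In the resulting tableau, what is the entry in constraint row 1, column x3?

11/5

Ratio test on column x1 — row 1: 9/2 = 9/2; row 2: 9/2 = 9/2; row 3: 12/1 = 12; row 4: 11/5 = 11/5. Minimum is 11/5 at row 4 (s4 leaves); pivot element 5.
Divide row 4 by 5; eliminate column x1 from the other rows.
Row 1 update in column x3: 3 − 2·(2/5) = 11/5.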